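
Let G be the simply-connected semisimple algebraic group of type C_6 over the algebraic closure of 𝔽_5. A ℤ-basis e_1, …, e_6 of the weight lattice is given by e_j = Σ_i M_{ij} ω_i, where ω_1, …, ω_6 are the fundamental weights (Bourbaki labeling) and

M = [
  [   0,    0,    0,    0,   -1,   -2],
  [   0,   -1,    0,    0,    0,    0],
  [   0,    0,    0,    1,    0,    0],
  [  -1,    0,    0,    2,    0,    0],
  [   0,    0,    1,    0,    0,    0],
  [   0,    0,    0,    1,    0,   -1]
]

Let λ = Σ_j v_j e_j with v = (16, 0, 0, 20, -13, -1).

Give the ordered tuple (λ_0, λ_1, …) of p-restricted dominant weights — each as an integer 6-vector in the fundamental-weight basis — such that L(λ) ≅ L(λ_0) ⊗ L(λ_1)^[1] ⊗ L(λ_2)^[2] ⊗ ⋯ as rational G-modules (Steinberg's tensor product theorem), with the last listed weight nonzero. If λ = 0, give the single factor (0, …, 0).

ω-coordinates c = M·v, v = (16, 0, 0, 20, -13, -1):
  c_1 = (0)·(16) + (0)·(0) + (0)·(0) + (0)·(20) + (-1)·(-13) + (-2)·(-1) = 15
  c_2 = (0)·(16) + (-1)·(0) + (0)·(0) + (0)·(20) + (0)·(-13) + (0)·(-1) = 0
  c_3 = (0)·(16) + (0)·(0) + (0)·(0) + (1)·(20) + (0)·(-13) + (0)·(-1) = 20
  c_4 = (-1)·(16) + (0)·(0) + (0)·(0) + (2)·(20) + (0)·(-13) + (0)·(-1) = 24
  c_5 = (0)·(16) + (0)·(0) + (1)·(0) + (0)·(20) + (0)·(-13) + (0)·(-1) = 0
  c_6 = (0)·(16) + (0)·(0) + (0)·(0) + (1)·(20) + (0)·(-13) + (-1)·(-1) = 21
Expand coordinatewise in base 5:
  c_1 = 15 = 0·5^0 + 3·5^1
  c_2 = 0
  c_3 = 20 = 0·5^0 + 4·5^1
  c_4 = 24 = 4·5^0 + 4·5^1
  c_5 = 0
  c_6 = 21 = 1·5^0 + 4·5^1
Factor λ_0 = (0, 0, 0, 4, 0, 1)
Factor λ_1 = (3, 0, 4, 4, 0, 4)

((0, 0, 0, 4, 0, 1), (3, 0, 4, 4, 0, 4))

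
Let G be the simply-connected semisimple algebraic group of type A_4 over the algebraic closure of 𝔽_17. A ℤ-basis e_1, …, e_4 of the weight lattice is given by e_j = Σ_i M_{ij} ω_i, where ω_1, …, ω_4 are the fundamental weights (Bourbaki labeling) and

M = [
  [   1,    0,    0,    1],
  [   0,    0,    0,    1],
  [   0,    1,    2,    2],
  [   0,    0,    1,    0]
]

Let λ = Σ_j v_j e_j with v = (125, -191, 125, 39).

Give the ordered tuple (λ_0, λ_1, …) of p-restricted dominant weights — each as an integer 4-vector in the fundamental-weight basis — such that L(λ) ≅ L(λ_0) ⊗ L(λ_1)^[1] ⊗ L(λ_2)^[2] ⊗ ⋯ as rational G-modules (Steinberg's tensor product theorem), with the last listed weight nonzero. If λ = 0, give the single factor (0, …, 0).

ω-coordinates c = M·v, v = (125, -191, 125, 39):
  c_1 = 1*125 + 0*-191 + 0*125 + 1*39 = 164
  c_2 = 0*125 + 0*-191 + 0*125 + 1*39 = 39
  c_3 = 0*125 + 1*-191 + 2*125 + 2*39 = 137
  c_4 = 0*125 + 0*-191 + 1*125 + 0*39 = 125
Writing each c_i in base p = 17:
  c_1 = 164 = 11·17^0 + 9·17^1
  c_2 = 39 = 5·17^0 + 2·17^1
  c_3 = 137 = 1·17^0 + 8·17^1
  c_4 = 125 = 6·17^0 + 7·17^1
λ_0 = (11, 5, 1, 6)
λ_1 = (9, 2, 8, 7)

((11, 5, 1, 6), (9, 2, 8, 7))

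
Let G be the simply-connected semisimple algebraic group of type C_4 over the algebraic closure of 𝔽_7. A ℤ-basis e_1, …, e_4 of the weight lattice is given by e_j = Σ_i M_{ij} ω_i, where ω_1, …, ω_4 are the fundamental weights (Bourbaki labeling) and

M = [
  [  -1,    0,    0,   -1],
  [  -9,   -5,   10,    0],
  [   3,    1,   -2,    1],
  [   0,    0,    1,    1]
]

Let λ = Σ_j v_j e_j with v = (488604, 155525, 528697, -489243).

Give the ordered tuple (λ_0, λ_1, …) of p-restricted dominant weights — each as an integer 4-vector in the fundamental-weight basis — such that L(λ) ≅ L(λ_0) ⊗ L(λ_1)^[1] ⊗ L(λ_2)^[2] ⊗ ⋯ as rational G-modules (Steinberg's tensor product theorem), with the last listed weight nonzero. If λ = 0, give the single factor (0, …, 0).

((2, 0, 3, 2), (0, 6, 3, 1), (6, 1, 5, 0), (1, 4, 0, 3), (0, 4, 3, 2), (0, 6, 4, 2))

In the fundamental-weight basis, λ has coordinates c = M·v (v = (488604, 155525, 528697, -489243)):
  c_1 = (-1)·(488604) + 0·155525 + 0·528697 + (-1)·(-489243) = 639
  c_2 = (-9)·(488604) + (-5)·(155525) + 10·528697 + (0)·(-489243) = 111909
  c_3 = 3·488604 + 1·155525 + (-2)·(528697) + (1)·(-489243) = 74700
  c_4 = 0·488604 + 0·155525 + 1·528697 + (1)·(-489243) = 39454
Base-7 expansion of each c_i:
  c_1 = 639 = 2·7^0 + 0·7^1 + 6·7^2 + 1·7^3
  c_2 = 111909 = 0·7^0 + 6·7^1 + 1·7^2 + 4·7^3 + 4·7^4 + 6·7^5
  c_3 = 74700 = 3·7^0 + 3·7^1 + 5·7^2 + 0·7^3 + 3·7^4 + 4·7^5
  c_4 = 39454 = 2·7^0 + 1·7^1 + 0·7^2 + 3·7^3 + 2·7^4 + 2·7^5
λ_0 = (2, 0, 3, 2)
λ_1 = (0, 6, 3, 1)
λ_2 = (6, 1, 5, 0)
λ_3 = (1, 4, 0, 3)
λ_4 = (0, 4, 3, 2)
λ_5 = (0, 6, 4, 2)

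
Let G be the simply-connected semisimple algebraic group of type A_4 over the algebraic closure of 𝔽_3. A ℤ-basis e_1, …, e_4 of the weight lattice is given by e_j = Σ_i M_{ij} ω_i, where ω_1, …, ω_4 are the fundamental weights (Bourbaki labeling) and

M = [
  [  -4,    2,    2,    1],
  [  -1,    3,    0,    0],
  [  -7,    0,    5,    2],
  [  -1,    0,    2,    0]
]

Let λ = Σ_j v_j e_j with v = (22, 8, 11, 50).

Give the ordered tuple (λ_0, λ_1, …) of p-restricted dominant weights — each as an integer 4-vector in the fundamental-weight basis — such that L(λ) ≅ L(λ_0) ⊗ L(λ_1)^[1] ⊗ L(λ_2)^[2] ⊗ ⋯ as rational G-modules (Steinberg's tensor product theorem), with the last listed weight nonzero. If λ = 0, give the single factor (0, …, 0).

Change of basis e → ω: c = M·v where v = (22, 8, 11, 50):
  c_1 = (-4)·(22) + 2·8 + 2·11 + 1·50 = 0
  c_2 = (-1)·(22) + 3·8 + 0·11 + 0·50 = 2
  c_3 = (-7)·(22) + 0·8 + 5·11 + 2·50 = 1
  c_4 = (-1)·(22) + 0·8 + 2·11 + 0·50 = 0
Writing each c_i in base p = 3:
  c_1 = 0
  c_2 = 2 = 2·3^0
  c_3 = 1 = 1·3^0
  c_4 = 0
Factor λ_0 = (0, 2, 1, 0)

((0, 2, 1, 0),)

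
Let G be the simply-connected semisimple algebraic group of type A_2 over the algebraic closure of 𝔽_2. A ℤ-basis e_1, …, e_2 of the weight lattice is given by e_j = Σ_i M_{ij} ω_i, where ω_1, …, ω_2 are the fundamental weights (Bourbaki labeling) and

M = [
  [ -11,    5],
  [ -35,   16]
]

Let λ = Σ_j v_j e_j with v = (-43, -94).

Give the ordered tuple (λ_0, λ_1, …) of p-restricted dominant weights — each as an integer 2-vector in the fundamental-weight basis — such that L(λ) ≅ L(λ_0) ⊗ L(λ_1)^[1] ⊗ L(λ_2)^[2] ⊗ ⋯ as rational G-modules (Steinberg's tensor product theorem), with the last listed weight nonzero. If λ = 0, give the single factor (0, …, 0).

ω-coordinates c = M·v, v = (-43, -94):
  c_1 = (-11)·(-43) + (5)·(-94) = 3
  c_2 = (-35)·(-43) + (16)·(-94) = 1
p = 2; digits c_i = Σ_j d_{ij}·2^j, 0 ≤ d_{ij} < 2:
  c_1 = 3 = 1·2^0 + 1·2^1
  c_2 = 1 = 1·2^0
λ_0 = (1, 1)
λ_1 = (1, 0)

((1, 1), (1, 0))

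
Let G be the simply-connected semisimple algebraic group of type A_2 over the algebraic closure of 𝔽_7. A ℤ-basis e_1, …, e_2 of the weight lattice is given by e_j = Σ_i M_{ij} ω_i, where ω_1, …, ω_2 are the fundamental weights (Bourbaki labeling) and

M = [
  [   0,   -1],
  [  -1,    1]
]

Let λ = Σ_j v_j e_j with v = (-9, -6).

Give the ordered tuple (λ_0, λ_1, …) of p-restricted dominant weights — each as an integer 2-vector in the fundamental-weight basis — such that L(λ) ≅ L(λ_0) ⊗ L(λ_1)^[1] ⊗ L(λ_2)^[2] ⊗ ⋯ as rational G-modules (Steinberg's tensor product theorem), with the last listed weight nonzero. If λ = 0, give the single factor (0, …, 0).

((6, 3),)

Compute c_i = Σ_j M_{ij} v_j with v = (-9, -6):
  c_1 = (0)·(-9) + (-1)·(-6) = 6
  c_2 = (-1)·(-9) + (1)·(-6) = 3
p = 7; digits c_i = Σ_j d_{ij}·7^j, 0 ≤ d_{ij} < 7:
  c_1 = 6 = 6·7^0
  c_2 = 3 = 3·7^0
Factor λ_0 = (6, 3)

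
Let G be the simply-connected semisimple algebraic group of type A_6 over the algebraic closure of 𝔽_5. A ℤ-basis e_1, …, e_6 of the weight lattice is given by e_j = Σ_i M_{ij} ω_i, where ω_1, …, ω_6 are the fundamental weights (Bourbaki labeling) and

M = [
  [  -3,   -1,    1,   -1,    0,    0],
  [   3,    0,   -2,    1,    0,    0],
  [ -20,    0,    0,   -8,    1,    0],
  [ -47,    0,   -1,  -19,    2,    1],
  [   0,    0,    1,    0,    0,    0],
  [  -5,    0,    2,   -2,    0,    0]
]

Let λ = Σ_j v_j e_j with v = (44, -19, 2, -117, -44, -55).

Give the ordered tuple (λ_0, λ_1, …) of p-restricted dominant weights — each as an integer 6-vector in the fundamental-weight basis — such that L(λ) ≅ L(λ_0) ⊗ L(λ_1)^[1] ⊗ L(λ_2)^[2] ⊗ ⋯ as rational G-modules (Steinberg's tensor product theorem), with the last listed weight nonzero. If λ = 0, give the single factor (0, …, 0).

Converting to the ω-basis (c_i = row i of M dotted with v = (44, -19, 2, -117, -44, -55)):
  c_1 = (-3)·(44) + (-1)·(-19) + 1·2 + (-1)·(-117) + (0)·(-44) + (0)·(-55) = 6
  c_2 = 3·44 + (0)·(-19) + (-2)·(2) + (1)·(-117) + (0)·(-44) + (0)·(-55) = 11
  c_3 = (-20)·(44) + (0)·(-19) + 0·2 + (-8)·(-117) + (1)·(-44) + (0)·(-55) = 12
  c_4 = (-47)·(44) + (0)·(-19) + (-1)·(2) + (-19)·(-117) + (2)·(-44) + (1)·(-55) = 10
  c_5 = 0·44 + (0)·(-19) + 1·2 + (0)·(-117) + (0)·(-44) + (0)·(-55) = 2
  c_6 = (-5)·(44) + (0)·(-19) + 2·2 + (-2)·(-117) + (0)·(-44) + (0)·(-55) = 18
Writing each c_i in base p = 5:
  c_1 = 6 = 1·5^0 + 1·5^1
  c_2 = 11 = 1·5^0 + 2·5^1
  c_3 = 12 = 2·5^0 + 2·5^1
  c_4 = 10 = 0·5^0 + 2·5^1
  c_5 = 2 = 2·5^0
  c_6 = 18 = 3·5^0 + 3·5^1
λ_0 = (1, 1, 2, 0, 2, 3)
λ_1 = (1, 2, 2, 2, 0, 3)

((1, 1, 2, 0, 2, 3), (1, 2, 2, 2, 0, 3))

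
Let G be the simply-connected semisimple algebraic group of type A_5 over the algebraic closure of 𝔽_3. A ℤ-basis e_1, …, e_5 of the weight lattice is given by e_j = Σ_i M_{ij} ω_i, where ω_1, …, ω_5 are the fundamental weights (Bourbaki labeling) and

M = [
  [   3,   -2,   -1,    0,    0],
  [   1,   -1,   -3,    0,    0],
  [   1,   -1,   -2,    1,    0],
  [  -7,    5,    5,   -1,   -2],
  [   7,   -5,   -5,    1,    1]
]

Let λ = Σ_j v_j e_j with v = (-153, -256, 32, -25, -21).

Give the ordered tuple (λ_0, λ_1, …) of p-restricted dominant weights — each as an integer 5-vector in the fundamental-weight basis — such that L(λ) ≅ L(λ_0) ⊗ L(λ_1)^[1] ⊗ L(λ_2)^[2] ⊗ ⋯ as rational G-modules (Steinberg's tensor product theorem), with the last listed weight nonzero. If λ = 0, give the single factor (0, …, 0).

((0, 1, 2, 0, 0), (1, 2, 1, 0, 1), (2, 0, 1, 2, 0))

Converting to the ω-basis (c_i = row i of M dotted with v = (-153, -256, 32, -25, -21)):
  c_1 = (3)·(-153) + (-2)·(-256) + (-1)·(32) + (0)·(-25) + (0)·(-21) = 21
  c_2 = (1)·(-153) + (-1)·(-256) + (-3)·(32) + (0)·(-25) + (0)·(-21) = 7
  c_3 = (1)·(-153) + (-1)·(-256) + (-2)·(32) + (1)·(-25) + (0)·(-21) = 14
  c_4 = (-7)·(-153) + (5)·(-256) + (5)·(32) + (-1)·(-25) + (-2)·(-21) = 18
  c_5 = (7)·(-153) + (-5)·(-256) + (-5)·(32) + (1)·(-25) + (1)·(-21) = 3
p = 3; digits c_i = Σ_j d_{ij}·3^j, 0 ≤ d_{ij} < 3:
  c_1 = 21 = 0·3^0 + 1·3^1 + 2·3^2
  c_2 = 7 = 1·3^0 + 2·3^1
  c_3 = 14 = 2·3^0 + 1·3^1 + 1·3^2
  c_4 = 18 = 0·3^0 + 0·3^1 + 2·3^2
  c_5 = 3 = 0·3^0 + 1·3^1
p-restricted factor λ_0 = (0, 1, 2, 0, 0)
p-restricted factor λ_1 = (1, 2, 1, 0, 1)
p-restricted factor λ_2 = (2, 0, 1, 2, 0)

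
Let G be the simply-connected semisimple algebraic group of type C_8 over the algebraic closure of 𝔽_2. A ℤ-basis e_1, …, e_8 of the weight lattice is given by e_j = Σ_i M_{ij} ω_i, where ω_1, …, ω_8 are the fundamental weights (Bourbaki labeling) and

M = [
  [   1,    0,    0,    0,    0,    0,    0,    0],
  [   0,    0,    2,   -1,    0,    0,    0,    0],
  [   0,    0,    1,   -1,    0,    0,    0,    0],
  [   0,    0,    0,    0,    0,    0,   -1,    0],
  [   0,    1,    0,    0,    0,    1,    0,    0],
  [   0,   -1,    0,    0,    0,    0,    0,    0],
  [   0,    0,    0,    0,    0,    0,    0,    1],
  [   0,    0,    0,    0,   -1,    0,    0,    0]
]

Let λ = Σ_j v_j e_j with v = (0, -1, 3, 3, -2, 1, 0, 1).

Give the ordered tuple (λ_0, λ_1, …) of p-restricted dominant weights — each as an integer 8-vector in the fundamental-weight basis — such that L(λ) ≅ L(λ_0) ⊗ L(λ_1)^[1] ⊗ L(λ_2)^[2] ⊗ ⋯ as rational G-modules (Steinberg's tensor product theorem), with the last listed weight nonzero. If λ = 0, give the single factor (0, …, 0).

Converting to the ω-basis (c_i = row i of M dotted with v = (0, -1, 3, 3, -2, 1, 0, 1)):
  c_1 = 1*0 + 0*-1 + 0*3 + 0*3 + 0*-2 + 0*1 + 0*0 + 0*1 = 0
  c_2 = 0*0 + 0*-1 + 2*3 + -1*3 + 0*-2 + 0*1 + 0*0 + 0*1 = 3
  c_3 = 0*0 + 0*-1 + 1*3 + -1*3 + 0*-2 + 0*1 + 0*0 + 0*1 = 0
  c_4 = 0*0 + 0*-1 + 0*3 + 0*3 + 0*-2 + 0*1 + -1*0 + 0*1 = 0
  c_5 = 0*0 + 1*-1 + 0*3 + 0*3 + 0*-2 + 1*1 + 0*0 + 0*1 = 0
  c_6 = 0*0 + -1*-1 + 0*3 + 0*3 + 0*-2 + 0*1 + 0*0 + 0*1 = 1
  c_7 = 0*0 + 0*-1 + 0*3 + 0*3 + 0*-2 + 0*1 + 0*0 + 1*1 = 1
  c_8 = 0*0 + 0*-1 + 0*3 + 0*3 + -1*-2 + 0*1 + 0*0 + 0*1 = 2
p = 2; digits c_i = Σ_j d_{ij}·2^j, 0 ≤ d_{ij} < 2:
  c_1 = 0
  c_2 = 3 = 1·2^0 + 1·2^1
  c_3 = 0
  c_4 = 0
  c_5 = 0
  c_6 = 1 = 1·2^0
  c_7 = 1 = 1·2^0
  c_8 = 2 = 0·2^0 + 1·2^1
p-restricted factor λ_0 = (0, 1, 0, 0, 0, 1, 1, 0)
p-restricted factor λ_1 = (0, 1, 0, 0, 0, 0, 0, 1)

((0, 1, 0, 0, 0, 1, 1, 0), (0, 1, 0, 0, 0, 0, 0, 1))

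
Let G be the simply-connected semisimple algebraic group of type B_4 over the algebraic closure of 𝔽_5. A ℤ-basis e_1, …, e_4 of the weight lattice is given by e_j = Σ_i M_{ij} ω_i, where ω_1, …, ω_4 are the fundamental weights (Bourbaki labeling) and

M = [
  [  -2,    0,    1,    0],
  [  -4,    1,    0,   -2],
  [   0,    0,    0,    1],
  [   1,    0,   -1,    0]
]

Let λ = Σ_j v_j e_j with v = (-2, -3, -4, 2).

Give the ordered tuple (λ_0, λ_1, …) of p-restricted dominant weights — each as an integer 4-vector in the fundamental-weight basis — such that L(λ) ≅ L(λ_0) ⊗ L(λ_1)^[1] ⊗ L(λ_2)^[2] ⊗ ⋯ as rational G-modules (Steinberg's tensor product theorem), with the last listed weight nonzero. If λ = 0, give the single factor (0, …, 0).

((0, 1, 2, 2),)

ω-coordinates c = M·v, v = (-2, -3, -4, 2):
  c_1 = (-2)·(-2) + (0)·(-3) + (1)·(-4) + (0)·(2) = 0
  c_2 = (-4)·(-2) + (1)·(-3) + (0)·(-4) + (-2)·(2) = 1
  c_3 = (0)·(-2) + (0)·(-3) + (0)·(-4) + (1)·(2) = 2
  c_4 = (1)·(-2) + (0)·(-3) + (-1)·(-4) + (0)·(2) = 2
Base-5 expansion of each c_i:
  c_1 = 0
  c_2 = 1 = 1·5^0
  c_3 = 2 = 2·5^0
  c_4 = 2 = 2·5^0
λ_0 = (0, 1, 2, 2)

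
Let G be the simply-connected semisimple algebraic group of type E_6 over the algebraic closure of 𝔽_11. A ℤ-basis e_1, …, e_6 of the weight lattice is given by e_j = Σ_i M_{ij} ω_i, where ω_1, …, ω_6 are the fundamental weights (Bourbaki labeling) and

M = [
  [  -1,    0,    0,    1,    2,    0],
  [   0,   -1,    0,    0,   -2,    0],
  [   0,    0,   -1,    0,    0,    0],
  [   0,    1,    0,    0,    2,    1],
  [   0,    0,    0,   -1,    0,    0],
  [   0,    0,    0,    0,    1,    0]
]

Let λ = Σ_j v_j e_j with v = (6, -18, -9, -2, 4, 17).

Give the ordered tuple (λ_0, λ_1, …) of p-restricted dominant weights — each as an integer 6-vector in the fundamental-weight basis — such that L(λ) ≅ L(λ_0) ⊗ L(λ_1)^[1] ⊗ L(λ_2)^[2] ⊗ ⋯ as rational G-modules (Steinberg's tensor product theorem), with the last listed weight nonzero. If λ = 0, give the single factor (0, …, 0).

((0, 10, 9, 7, 2, 4),)

Converting to the ω-basis (c_i = row i of M dotted with v = (6, -18, -9, -2, 4, 17)):
  c_1 = (-1)·(6) + (0)·(-18) + (0)·(-9) + (1)·(-2) + (2)·(4) + (0)·(17) = 0
  c_2 = (0)·(6) + (-1)·(-18) + (0)·(-9) + (0)·(-2) + (-2)·(4) + (0)·(17) = 10
  c_3 = (0)·(6) + (0)·(-18) + (-1)·(-9) + (0)·(-2) + (0)·(4) + (0)·(17) = 9
  c_4 = (0)·(6) + (1)·(-18) + (0)·(-9) + (0)·(-2) + (2)·(4) + (1)·(17) = 7
  c_5 = (0)·(6) + (0)·(-18) + (0)·(-9) + (-1)·(-2) + (0)·(4) + (0)·(17) = 2
  c_6 = (0)·(6) + (0)·(-18) + (0)·(-9) + (0)·(-2) + (1)·(4) + (0)·(17) = 4
Expand coordinatewise in base 11:
  c_1 = 0
  c_2 = 10 = 10·11^0
  c_3 = 9 = 9·11^0
  c_4 = 7 = 7·11^0
  c_5 = 2 = 2·11^0
  c_6 = 4 = 4·11^0
λ_0 = (0, 10, 9, 7, 2, 4)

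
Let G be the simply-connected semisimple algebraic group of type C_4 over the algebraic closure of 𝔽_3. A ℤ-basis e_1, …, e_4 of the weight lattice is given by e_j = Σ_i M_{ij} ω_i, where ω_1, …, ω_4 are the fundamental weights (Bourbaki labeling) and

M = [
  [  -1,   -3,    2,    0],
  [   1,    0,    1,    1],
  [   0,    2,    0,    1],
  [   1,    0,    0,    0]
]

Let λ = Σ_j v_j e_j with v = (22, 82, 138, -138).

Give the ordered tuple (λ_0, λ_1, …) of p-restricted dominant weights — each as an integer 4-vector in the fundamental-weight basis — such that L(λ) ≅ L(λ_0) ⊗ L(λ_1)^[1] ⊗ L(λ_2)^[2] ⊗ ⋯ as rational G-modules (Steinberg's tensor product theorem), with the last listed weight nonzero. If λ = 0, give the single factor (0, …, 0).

Converting to the ω-basis (c_i = row i of M dotted with v = (22, 82, 138, -138)):
  c_1 = (-1)·(22) + (-3)·(82) + 2·138 + (0)·(-138) = 8
  c_2 = 1·22 + 0·82 + 1·138 + (1)·(-138) = 22
  c_3 = 0·22 + 2·82 + 0·138 + (1)·(-138) = 26
  c_4 = 1·22 + 0·82 + 0·138 + (0)·(-138) = 22
Base-3 expansion of each c_i:
  c_1 = 8 = 2·3^0 + 2·3^1
  c_2 = 22 = 1·3^0 + 1·3^1 + 2·3^2
  c_3 = 26 = 2·3^0 + 2·3^1 + 2·3^2
  c_4 = 22 = 1·3^0 + 1·3^1 + 2·3^2
λ_0 = (2, 1, 2, 1)
λ_1 = (2, 1, 2, 1)
λ_2 = (0, 2, 2, 2)

((2, 1, 2, 1), (2, 1, 2, 1), (0, 2, 2, 2))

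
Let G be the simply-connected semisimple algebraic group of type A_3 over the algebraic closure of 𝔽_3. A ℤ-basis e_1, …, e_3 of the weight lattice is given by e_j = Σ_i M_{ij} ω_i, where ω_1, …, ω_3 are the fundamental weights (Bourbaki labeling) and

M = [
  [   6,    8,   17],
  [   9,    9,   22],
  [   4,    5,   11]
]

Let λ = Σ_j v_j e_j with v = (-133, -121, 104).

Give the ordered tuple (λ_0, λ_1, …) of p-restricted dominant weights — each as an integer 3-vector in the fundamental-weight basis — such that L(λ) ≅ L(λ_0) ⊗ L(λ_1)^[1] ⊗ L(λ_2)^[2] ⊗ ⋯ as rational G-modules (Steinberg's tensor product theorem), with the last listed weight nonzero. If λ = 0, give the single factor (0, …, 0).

Change of basis e → ω: c = M·v where v = (-133, -121, 104):
  c_1 = 6*-133 + 8*-121 + 17*104 = 2
  c_2 = 9*-133 + 9*-121 + 22*104 = 2
  c_3 = 4*-133 + 5*-121 + 11*104 = 7
Base-3 expansion of each c_i:
  c_1 = 2 = 2·3^0
  c_2 = 2 = 2·3^0
  c_3 = 7 = 1·3^0 + 2·3^1
Factor λ_0 = (2, 2, 1)
Factor λ_1 = (0, 0, 2)

((2, 2, 1), (0, 0, 2))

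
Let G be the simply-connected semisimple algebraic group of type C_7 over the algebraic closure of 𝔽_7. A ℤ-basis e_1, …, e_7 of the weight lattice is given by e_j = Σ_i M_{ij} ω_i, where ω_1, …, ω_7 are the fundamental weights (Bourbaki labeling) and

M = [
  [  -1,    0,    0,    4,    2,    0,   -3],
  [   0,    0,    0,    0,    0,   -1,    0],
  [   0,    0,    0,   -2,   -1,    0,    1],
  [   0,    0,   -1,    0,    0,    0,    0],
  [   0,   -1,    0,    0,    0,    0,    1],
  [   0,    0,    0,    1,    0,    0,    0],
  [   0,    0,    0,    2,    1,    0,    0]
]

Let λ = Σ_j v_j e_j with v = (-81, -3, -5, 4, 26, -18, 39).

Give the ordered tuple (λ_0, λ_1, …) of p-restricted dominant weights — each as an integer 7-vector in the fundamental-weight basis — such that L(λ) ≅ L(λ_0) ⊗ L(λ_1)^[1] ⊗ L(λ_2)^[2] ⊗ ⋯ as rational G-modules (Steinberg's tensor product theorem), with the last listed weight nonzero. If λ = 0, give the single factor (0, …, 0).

((4, 4, 5, 5, 0, 4, 6), (4, 2, 0, 0, 6, 0, 4))

Converting to the ω-basis (c_i = row i of M dotted with v = (-81, -3, -5, 4, 26, -18, 39)):
  c_1 = (-1)·(-81) + (0)·(-3) + (0)·(-5) + (4)·(4) + (2)·(26) + (0)·(-18) + (-3)·(39) = 32
  c_2 = (0)·(-81) + (0)·(-3) + (0)·(-5) + (0)·(4) + (0)·(26) + (-1)·(-18) + (0)·(39) = 18
  c_3 = (0)·(-81) + (0)·(-3) + (0)·(-5) + (-2)·(4) + (-1)·(26) + (0)·(-18) + (1)·(39) = 5
  c_4 = (0)·(-81) + (0)·(-3) + (-1)·(-5) + (0)·(4) + (0)·(26) + (0)·(-18) + (0)·(39) = 5
  c_5 = (0)·(-81) + (-1)·(-3) + (0)·(-5) + (0)·(4) + (0)·(26) + (0)·(-18) + (1)·(39) = 42
  c_6 = (0)·(-81) + (0)·(-3) + (0)·(-5) + (1)·(4) + (0)·(26) + (0)·(-18) + (0)·(39) = 4
  c_7 = (0)·(-81) + (0)·(-3) + (0)·(-5) + (2)·(4) + (1)·(26) + (0)·(-18) + (0)·(39) = 34
Expand coordinatewise in base 7:
  c_1 = 32 = 4·7^0 + 4·7^1
  c_2 = 18 = 4·7^0 + 2·7^1
  c_3 = 5 = 5·7^0
  c_4 = 5 = 5·7^0
  c_5 = 42 = 0·7^0 + 6·7^1
  c_6 = 4 = 4·7^0
  c_7 = 34 = 6·7^0 + 4·7^1
λ_0 = (4, 4, 5, 5, 0, 4, 6)
λ_1 = (4, 2, 0, 0, 6, 0, 4)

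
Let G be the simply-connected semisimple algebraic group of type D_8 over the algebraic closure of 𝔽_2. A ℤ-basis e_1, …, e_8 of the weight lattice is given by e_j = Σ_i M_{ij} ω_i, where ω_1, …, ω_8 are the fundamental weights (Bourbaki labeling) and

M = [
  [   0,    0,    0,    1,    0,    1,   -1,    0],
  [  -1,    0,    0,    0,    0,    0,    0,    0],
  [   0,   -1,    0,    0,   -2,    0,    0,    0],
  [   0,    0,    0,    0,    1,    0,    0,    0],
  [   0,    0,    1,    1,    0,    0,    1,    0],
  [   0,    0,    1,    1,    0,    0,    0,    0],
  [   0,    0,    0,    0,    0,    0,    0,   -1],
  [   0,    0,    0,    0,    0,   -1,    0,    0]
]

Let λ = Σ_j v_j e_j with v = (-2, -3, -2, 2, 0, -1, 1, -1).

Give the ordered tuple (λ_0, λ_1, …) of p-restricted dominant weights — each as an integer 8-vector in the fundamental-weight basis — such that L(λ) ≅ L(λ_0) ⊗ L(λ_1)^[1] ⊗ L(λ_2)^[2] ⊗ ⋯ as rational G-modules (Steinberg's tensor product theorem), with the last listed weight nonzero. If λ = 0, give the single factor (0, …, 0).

Compute c_i = Σ_j M_{ij} v_j with v = (-2, -3, -2, 2, 0, -1, 1, -1):
  c_1 = 0*-2 + 0*-3 + 0*-2 + 1*2 + 0*0 + 1*-1 + -1*1 + 0*-1 = 0
  c_2 = -1*-2 + 0*-3 + 0*-2 + 0*2 + 0*0 + 0*-1 + 0*1 + 0*-1 = 2
  c_3 = 0*-2 + -1*-3 + 0*-2 + 0*2 + -2*0 + 0*-1 + 0*1 + 0*-1 = 3
  c_4 = 0*-2 + 0*-3 + 0*-2 + 0*2 + 1*0 + 0*-1 + 0*1 + 0*-1 = 0
  c_5 = 0*-2 + 0*-3 + 1*-2 + 1*2 + 0*0 + 0*-1 + 1*1 + 0*-1 = 1
  c_6 = 0*-2 + 0*-3 + 1*-2 + 1*2 + 0*0 + 0*-1 + 0*1 + 0*-1 = 0
  c_7 = 0*-2 + 0*-3 + 0*-2 + 0*2 + 0*0 + 0*-1 + 0*1 + -1*-1 = 1
  c_8 = 0*-2 + 0*-3 + 0*-2 + 0*2 + 0*0 + -1*-1 + 0*1 + 0*-1 = 1
Writing each c_i in base p = 2:
  c_1 = 0
  c_2 = 2 = 0·2^0 + 1·2^1
  c_3 = 3 = 1·2^0 + 1·2^1
  c_4 = 0
  c_5 = 1 = 1·2^0
  c_6 = 0
  c_7 = 1 = 1·2^0
  c_8 = 1 = 1·2^0
p-restricted factor λ_0 = (0, 0, 1, 0, 1, 0, 1, 1)
p-restricted factor λ_1 = (0, 1, 1, 0, 0, 0, 0, 0)

((0, 0, 1, 0, 1, 0, 1, 1), (0, 1, 1, 0, 0, 0, 0, 0))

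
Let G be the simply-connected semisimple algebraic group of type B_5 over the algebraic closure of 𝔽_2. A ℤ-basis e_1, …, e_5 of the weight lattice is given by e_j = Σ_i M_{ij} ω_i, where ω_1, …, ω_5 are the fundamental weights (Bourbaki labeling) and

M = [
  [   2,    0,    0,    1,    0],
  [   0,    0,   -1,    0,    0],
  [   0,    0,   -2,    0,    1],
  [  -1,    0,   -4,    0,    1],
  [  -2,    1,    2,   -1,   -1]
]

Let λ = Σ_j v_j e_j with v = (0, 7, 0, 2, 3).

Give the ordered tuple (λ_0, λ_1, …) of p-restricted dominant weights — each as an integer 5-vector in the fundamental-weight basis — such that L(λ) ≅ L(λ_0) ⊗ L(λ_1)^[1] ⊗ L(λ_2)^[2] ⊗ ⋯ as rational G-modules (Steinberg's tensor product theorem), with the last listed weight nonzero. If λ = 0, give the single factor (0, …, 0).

ω-coordinates c = M·v, v = (0, 7, 0, 2, 3):
  c_1 = (2)·(0) + (0)·(7) + (0)·(0) + (1)·(2) + (0)·(3) = 2
  c_2 = (0)·(0) + (0)·(7) + (-1)·(0) + (0)·(2) + (0)·(3) = 0
  c_3 = (0)·(0) + (0)·(7) + (-2)·(0) + (0)·(2) + (1)·(3) = 3
  c_4 = (-1)·(0) + (0)·(7) + (-4)·(0) + (0)·(2) + (1)·(3) = 3
  c_5 = (-2)·(0) + (1)·(7) + (2)·(0) + (-1)·(2) + (-1)·(3) = 2
p = 2; digits c_i = Σ_j d_{ij}·2^j, 0 ≤ d_{ij} < 2:
  c_1 = 2 = 0·2^0 + 1·2^1
  c_2 = 0
  c_3 = 3 = 1·2^0 + 1·2^1
  c_4 = 3 = 1·2^0 + 1·2^1
  c_5 = 2 = 0·2^0 + 1·2^1
λ_0 = (0, 0, 1, 1, 0)
λ_1 = (1, 0, 1, 1, 1)

((0, 0, 1, 1, 0), (1, 0, 1, 1, 1))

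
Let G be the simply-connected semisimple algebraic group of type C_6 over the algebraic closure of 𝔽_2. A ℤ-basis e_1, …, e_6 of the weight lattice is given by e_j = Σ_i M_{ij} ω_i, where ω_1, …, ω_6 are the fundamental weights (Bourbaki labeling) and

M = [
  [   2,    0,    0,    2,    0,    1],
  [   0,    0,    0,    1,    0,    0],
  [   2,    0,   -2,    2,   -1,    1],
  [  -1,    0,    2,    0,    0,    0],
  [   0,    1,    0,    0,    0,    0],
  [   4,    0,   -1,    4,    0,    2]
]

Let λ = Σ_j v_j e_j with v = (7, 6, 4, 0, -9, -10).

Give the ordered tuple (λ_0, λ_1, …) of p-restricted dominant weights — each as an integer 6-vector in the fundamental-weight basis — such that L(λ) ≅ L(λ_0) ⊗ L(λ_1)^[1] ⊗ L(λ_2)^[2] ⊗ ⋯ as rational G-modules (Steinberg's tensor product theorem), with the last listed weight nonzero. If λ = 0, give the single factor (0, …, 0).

Change of basis e → ω: c = M·v where v = (7, 6, 4, 0, -9, -10):
  c_1 = 2·7 + 0·6 + 0·4 + 2·0 + (0)·(-9) + (1)·(-10) = 4
  c_2 = 0·7 + 0·6 + 0·4 + 1·0 + (0)·(-9) + (0)·(-10) = 0
  c_3 = 2·7 + 0·6 + (-2)·(4) + 2·0 + (-1)·(-9) + (1)·(-10) = 5
  c_4 = (-1)·(7) + 0·6 + 2·4 + 0·0 + (0)·(-9) + (0)·(-10) = 1
  c_5 = 0·7 + 1·6 + 0·4 + 0·0 + (0)·(-9) + (0)·(-10) = 6
  c_6 = 4·7 + 0·6 + (-1)·(4) + 4·0 + (0)·(-9) + (2)·(-10) = 4
p = 2; digits c_i = Σ_j d_{ij}·2^j, 0 ≤ d_{ij} < 2:
  c_1 = 4 = 0·2^0 + 0·2^1 + 1·2^2
  c_2 = 0
  c_3 = 5 = 1·2^0 + 0·2^1 + 1·2^2
  c_4 = 1 = 1·2^0
  c_5 = 6 = 0·2^0 + 1·2^1 + 1·2^2
  c_6 = 4 = 0·2^0 + 0·2^1 + 1·2^2
λ_0 = (0, 0, 1, 1, 0, 0)
λ_1 = (0, 0, 0, 0, 1, 0)
λ_2 = (1, 0, 1, 0, 1, 1)

((0, 0, 1, 1, 0, 0), (0, 0, 0, 0, 1, 0), (1, 0, 1, 0, 1, 1))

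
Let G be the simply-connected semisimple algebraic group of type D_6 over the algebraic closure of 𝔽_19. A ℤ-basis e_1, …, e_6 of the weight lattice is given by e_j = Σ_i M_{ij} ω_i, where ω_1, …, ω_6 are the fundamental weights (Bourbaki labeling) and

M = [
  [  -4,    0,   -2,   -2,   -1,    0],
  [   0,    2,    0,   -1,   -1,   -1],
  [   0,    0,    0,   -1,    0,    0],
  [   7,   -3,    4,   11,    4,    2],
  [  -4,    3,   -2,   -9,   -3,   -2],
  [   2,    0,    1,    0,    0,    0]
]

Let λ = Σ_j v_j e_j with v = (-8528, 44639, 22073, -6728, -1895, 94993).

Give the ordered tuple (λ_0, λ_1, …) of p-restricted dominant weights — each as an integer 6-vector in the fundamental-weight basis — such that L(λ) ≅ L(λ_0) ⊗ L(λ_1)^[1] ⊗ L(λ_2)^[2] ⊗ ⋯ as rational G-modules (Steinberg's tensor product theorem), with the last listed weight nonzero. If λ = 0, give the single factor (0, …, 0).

((16, 1, 2, 18, 1, 1), (13, 1, 12, 9, 7, 17), (14, 8, 18, 8, 0, 13))

In the fundamental-weight basis, λ has coordinates c = M·v (v = (-8528, 44639, 22073, -6728, -1895, 94993)):
  c_1 = (-4)·(-8528) + (0)·(44639) + (-2)·(22073) + (-2)·(-6728) + (-1)·(-1895) + (0)·(94993) = 5317
  c_2 = (0)·(-8528) + (2)·(44639) + (0)·(22073) + (-1)·(-6728) + (-1)·(-1895) + (-1)·(94993) = 2908
  c_3 = (0)·(-8528) + (0)·(44639) + (0)·(22073) + (-1)·(-6728) + (0)·(-1895) + (0)·(94993) = 6728
  c_4 = (7)·(-8528) + (-3)·(44639) + (4)·(22073) + (11)·(-6728) + (4)·(-1895) + (2)·(94993) = 3077
  c_5 = (-4)·(-8528) + (3)·(44639) + (-2)·(22073) + (-9)·(-6728) + (-3)·(-1895) + (-2)·(94993) = 134
  c_6 = (2)·(-8528) + (0)·(44639) + (1)·(22073) + (0)·(-6728) + (0)·(-1895) + (0)·(94993) = 5017
Expand coordinatewise in base 19:
  c_1 = 5317 = 16·19^0 + 13·19^1 + 14·19^2
  c_2 = 2908 = 1·19^0 + 1·19^1 + 8·19^2
  c_3 = 6728 = 2·19^0 + 12·19^1 + 18·19^2
  c_4 = 3077 = 18·19^0 + 9·19^1 + 8·19^2
  c_5 = 134 = 1·19^0 + 7·19^1
  c_6 = 5017 = 1·19^0 + 17·19^1 + 13·19^2
p-restricted factor λ_0 = (16, 1, 2, 18, 1, 1)
p-restricted factor λ_1 = (13, 1, 12, 9, 7, 17)
p-restricted factor λ_2 = (14, 8, 18, 8, 0, 13)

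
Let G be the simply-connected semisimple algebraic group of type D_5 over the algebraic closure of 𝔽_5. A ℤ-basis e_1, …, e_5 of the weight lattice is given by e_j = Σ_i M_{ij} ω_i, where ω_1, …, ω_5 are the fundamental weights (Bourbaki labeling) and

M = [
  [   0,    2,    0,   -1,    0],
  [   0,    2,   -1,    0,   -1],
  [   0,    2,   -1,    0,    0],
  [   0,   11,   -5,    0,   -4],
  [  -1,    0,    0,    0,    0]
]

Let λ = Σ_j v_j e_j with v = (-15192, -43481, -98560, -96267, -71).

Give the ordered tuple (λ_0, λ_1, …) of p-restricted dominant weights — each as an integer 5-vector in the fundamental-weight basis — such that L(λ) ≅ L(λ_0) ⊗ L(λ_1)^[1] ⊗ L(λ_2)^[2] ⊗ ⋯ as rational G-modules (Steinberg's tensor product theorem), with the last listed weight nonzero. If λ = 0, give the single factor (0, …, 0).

ω-coordinates c = M·v, v = (-15192, -43481, -98560, -96267, -71):
  c_1 = (0)·(-15192) + (2)·(-43481) + (0)·(-98560) + (-1)·(-96267) + (0)·(-71) = 9305
  c_2 = (0)·(-15192) + (2)·(-43481) + (-1)·(-98560) + (0)·(-96267) + (-1)·(-71) = 11669
  c_3 = (0)·(-15192) + (2)·(-43481) + (-1)·(-98560) + (0)·(-96267) + (0)·(-71) = 11598
  c_4 = (0)·(-15192) + (11)·(-43481) + (-5)·(-98560) + (0)·(-96267) + (-4)·(-71) = 14793
  c_5 = (-1)·(-15192) + (0)·(-43481) + (0)·(-98560) + (0)·(-96267) + (0)·(-71) = 15192
Base-5 expansion of each c_i:
  c_1 = 9305 = 0·5^0 + 1·5^1 + 2·5^2 + 4·5^3 + 4·5^4 + 2·5^5
  c_2 = 11669 = 4·5^0 + 3·5^1 + 1·5^2 + 3·5^3 + 3·5^4 + 3·5^5
  c_3 = 11598 = 3·5^0 + 4·5^1 + 3·5^2 + 2·5^3 + 3·5^4 + 3·5^5
  c_4 = 14793 = 3·5^0 + 3·5^1 + 1·5^2 + 3·5^3 + 3·5^4 + 4·5^5
  c_5 = 15192 = 2·5^0 + 3·5^1 + 2·5^2 + 1·5^3 + 4·5^4 + 4·5^5
λ_0 = (0, 4, 3, 3, 2)
λ_1 = (1, 3, 4, 3, 3)
λ_2 = (2, 1, 3, 1, 2)
λ_3 = (4, 3, 2, 3, 1)
λ_4 = (4, 3, 3, 3, 4)
λ_5 = (2, 3, 3, 4, 4)

((0, 4, 3, 3, 2), (1, 3, 4, 3, 3), (2, 1, 3, 1, 2), (4, 3, 2, 3, 1), (4, 3, 3, 3, 4), (2, 3, 3, 4, 4))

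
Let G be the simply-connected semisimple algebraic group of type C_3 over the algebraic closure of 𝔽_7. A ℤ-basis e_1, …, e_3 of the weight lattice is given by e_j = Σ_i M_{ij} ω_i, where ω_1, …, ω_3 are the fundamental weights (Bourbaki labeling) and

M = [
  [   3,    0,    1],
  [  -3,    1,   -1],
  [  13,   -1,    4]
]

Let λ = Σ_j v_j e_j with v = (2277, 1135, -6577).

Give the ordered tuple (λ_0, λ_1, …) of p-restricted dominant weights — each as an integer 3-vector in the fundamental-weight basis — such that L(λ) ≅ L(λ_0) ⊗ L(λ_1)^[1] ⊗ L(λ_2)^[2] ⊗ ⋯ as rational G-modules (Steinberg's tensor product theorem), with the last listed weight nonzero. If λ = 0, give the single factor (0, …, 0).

((2, 6, 2), (1, 6, 0), (5, 3, 2), (0, 2, 6))

ω-coordinates c = M·v, v = (2277, 1135, -6577):
  c_1 = (3)·(2277) + (0)·(1135) + (1)·(-6577) = 254
  c_2 = (-3)·(2277) + (1)·(1135) + (-1)·(-6577) = 881
  c_3 = (13)·(2277) + (-1)·(1135) + (4)·(-6577) = 2158
Base-7 expansion of each c_i:
  c_1 = 254 = 2·7^0 + 1·7^1 + 5·7^2
  c_2 = 881 = 6·7^0 + 6·7^1 + 3·7^2 + 2·7^3
  c_3 = 2158 = 2·7^0 + 0·7^1 + 2·7^2 + 6·7^3
Factor λ_0 = (2, 6, 2)
Factor λ_1 = (1, 6, 0)
Factor λ_2 = (5, 3, 2)
Factor λ_3 = (0, 2, 6)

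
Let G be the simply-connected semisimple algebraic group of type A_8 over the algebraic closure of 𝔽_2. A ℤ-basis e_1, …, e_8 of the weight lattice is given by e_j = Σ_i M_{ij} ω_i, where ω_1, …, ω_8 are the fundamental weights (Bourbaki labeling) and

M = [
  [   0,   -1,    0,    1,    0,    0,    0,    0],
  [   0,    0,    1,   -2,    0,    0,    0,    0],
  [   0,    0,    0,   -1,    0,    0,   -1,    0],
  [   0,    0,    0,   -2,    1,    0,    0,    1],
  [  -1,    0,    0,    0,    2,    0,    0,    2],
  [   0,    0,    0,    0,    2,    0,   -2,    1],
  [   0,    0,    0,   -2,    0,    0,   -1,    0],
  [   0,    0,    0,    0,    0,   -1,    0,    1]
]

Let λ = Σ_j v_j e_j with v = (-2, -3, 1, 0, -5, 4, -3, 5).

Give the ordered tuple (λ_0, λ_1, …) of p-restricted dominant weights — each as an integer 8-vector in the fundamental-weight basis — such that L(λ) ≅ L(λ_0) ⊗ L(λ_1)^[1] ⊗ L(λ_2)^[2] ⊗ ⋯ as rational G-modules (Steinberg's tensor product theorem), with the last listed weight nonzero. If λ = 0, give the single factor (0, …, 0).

((1, 1, 1, 0, 0, 1, 1, 1), (1, 0, 1, 0, 1, 0, 1, 0))

Converting to the ω-basis (c_i = row i of M dotted with v = (-2, -3, 1, 0, -5, 4, -3, 5)):
  c_1 = (0)·(-2) + (-1)·(-3) + (0)·(1) + (1)·(0) + (0)·(-5) + (0)·(4) + (0)·(-3) + (0)·(5) = 3
  c_2 = (0)·(-2) + (0)·(-3) + (1)·(1) + (-2)·(0) + (0)·(-5) + (0)·(4) + (0)·(-3) + (0)·(5) = 1
  c_3 = (0)·(-2) + (0)·(-3) + (0)·(1) + (-1)·(0) + (0)·(-5) + (0)·(4) + (-1)·(-3) + (0)·(5) = 3
  c_4 = (0)·(-2) + (0)·(-3) + (0)·(1) + (-2)·(0) + (1)·(-5) + (0)·(4) + (0)·(-3) + (1)·(5) = 0
  c_5 = (-1)·(-2) + (0)·(-3) + (0)·(1) + (0)·(0) + (2)·(-5) + (0)·(4) + (0)·(-3) + (2)·(5) = 2
  c_6 = (0)·(-2) + (0)·(-3) + (0)·(1) + (0)·(0) + (2)·(-5) + (0)·(4) + (-2)·(-3) + (1)·(5) = 1
  c_7 = (0)·(-2) + (0)·(-3) + (0)·(1) + (-2)·(0) + (0)·(-5) + (0)·(4) + (-1)·(-3) + (0)·(5) = 3
  c_8 = (0)·(-2) + (0)·(-3) + (0)·(1) + (0)·(0) + (0)·(-5) + (-1)·(4) + (0)·(-3) + (1)·(5) = 1
Expand coordinatewise in base 2:
  c_1 = 3 = 1·2^0 + 1·2^1
  c_2 = 1 = 1·2^0
  c_3 = 3 = 1·2^0 + 1·2^1
  c_4 = 0
  c_5 = 2 = 0·2^0 + 1·2^1
  c_6 = 1 = 1·2^0
  c_7 = 3 = 1·2^0 + 1·2^1
  c_8 = 1 = 1·2^0
λ_0 = (1, 1, 1, 0, 0, 1, 1, 1)
λ_1 = (1, 0, 1, 0, 1, 0, 1, 0)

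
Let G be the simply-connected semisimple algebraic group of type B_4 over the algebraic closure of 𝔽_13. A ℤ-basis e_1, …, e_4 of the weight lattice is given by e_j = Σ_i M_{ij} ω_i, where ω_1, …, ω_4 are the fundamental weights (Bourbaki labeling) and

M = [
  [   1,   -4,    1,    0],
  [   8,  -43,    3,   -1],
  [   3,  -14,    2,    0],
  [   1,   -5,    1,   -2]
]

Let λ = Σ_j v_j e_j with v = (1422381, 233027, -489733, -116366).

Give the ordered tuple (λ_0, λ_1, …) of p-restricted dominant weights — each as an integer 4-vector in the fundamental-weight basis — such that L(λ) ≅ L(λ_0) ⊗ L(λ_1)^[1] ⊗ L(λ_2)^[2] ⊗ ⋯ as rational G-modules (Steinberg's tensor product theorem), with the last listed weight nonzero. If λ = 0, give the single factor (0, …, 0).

((7, 9, 1, 11), (2, 10, 9, 5), (3, 9, 6, 1), (0, 2, 11, 0))

Converting to the ω-basis (c_i = row i of M dotted with v = (1422381, 233027, -489733, -116366)):
  c_1 = (1)·(1422381) + (-4)·(233027) + (1)·(-489733) + (0)·(-116366) = 540
  c_2 = (8)·(1422381) + (-43)·(233027) + (3)·(-489733) + (-1)·(-116366) = 6054
  c_3 = (3)·(1422381) + (-14)·(233027) + (2)·(-489733) + (0)·(-116366) = 25299
  c_4 = (1)·(1422381) + (-5)·(233027) + (1)·(-489733) + (-2)·(-116366) = 245
Expand coordinatewise in base 13:
  c_1 = 540 = 7·13^0 + 2·13^1 + 3·13^2
  c_2 = 6054 = 9·13^0 + 10·13^1 + 9·13^2 + 2·13^3
  c_3 = 25299 = 1·13^0 + 9·13^1 + 6·13^2 + 11·13^3
  c_4 = 245 = 11·13^0 + 5·13^1 + 1·13^2
λ_0 = (7, 9, 1, 11)
λ_1 = (2, 10, 9, 5)
λ_2 = (3, 9, 6, 1)
λ_3 = (0, 2, 11, 0)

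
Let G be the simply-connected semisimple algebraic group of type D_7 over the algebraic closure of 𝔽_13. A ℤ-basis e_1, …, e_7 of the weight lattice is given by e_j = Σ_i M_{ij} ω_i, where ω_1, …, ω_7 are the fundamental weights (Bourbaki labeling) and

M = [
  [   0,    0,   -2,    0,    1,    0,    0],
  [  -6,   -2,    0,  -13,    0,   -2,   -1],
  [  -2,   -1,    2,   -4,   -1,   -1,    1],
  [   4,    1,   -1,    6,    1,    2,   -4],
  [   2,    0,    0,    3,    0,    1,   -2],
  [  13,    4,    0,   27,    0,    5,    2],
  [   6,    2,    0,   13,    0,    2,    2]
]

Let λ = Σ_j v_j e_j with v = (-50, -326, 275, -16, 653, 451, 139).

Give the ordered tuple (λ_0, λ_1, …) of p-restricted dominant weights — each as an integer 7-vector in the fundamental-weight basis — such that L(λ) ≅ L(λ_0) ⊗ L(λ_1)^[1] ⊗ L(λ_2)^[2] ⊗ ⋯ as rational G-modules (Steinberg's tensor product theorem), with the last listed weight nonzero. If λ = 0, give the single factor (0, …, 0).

((12, 2, 10, 11, 12, 4, 7), (7, 9, 5, 7, 1, 11, 1))

Change of basis e → ω: c = M·v where v = (-50, -326, 275, -16, 653, 451, 139):
  c_1 = (0)·(-50) + (0)·(-326) + (-2)·(275) + (0)·(-16) + 1·653 + 0·451 + 0·139 = 103
  c_2 = (-6)·(-50) + (-2)·(-326) + 0·275 + (-13)·(-16) + 0·653 + (-2)·(451) + (-1)·(139) = 119
  c_3 = (-2)·(-50) + (-1)·(-326) + 2·275 + (-4)·(-16) + (-1)·(653) + (-1)·(451) + 1·139 = 75
  c_4 = (4)·(-50) + (1)·(-326) + (-1)·(275) + (6)·(-16) + 1·653 + 2·451 + (-4)·(139) = 102
  c_5 = (2)·(-50) + (0)·(-326) + 0·275 + (3)·(-16) + 0·653 + 1·451 + (-2)·(139) = 25
  c_6 = (13)·(-50) + (4)·(-326) + 0·275 + (27)·(-16) + 0·653 + 5·451 + 2·139 = 147
  c_7 = (6)·(-50) + (2)·(-326) + 0·275 + (13)·(-16) + 0·653 + 2·451 + 2·139 = 20
Base-13 expansion of each c_i:
  c_1 = 103 = 12·13^0 + 7·13^1
  c_2 = 119 = 2·13^0 + 9·13^1
  c_3 = 75 = 10·13^0 + 5·13^1
  c_4 = 102 = 11·13^0 + 7·13^1
  c_5 = 25 = 12·13^0 + 1·13^1
  c_6 = 147 = 4·13^0 + 11·13^1
  c_7 = 20 = 7·13^0 + 1·13^1
Factor λ_0 = (12, 2, 10, 11, 12, 4, 7)
Factor λ_1 = (7, 9, 5, 7, 1, 11, 1)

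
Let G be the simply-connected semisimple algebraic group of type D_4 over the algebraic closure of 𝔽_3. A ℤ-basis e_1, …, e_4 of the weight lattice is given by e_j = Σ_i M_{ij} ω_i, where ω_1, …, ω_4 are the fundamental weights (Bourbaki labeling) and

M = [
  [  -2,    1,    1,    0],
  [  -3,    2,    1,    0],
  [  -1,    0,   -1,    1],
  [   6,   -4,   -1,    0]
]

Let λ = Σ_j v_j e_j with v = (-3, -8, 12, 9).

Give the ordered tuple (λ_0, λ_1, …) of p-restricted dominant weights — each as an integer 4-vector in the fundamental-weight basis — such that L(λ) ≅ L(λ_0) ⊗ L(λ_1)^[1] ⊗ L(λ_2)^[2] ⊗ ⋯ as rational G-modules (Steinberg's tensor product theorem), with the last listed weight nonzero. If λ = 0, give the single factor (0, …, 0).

((1, 2, 0, 2), (0, 1, 0, 0), (1, 0, 0, 0))

ω-coordinates c = M·v, v = (-3, -8, 12, 9):
  c_1 = -2*-3 + 1*-8 + 1*12 + 0*9 = 10
  c_2 = -3*-3 + 2*-8 + 1*12 + 0*9 = 5
  c_3 = -1*-3 + 0*-8 + -1*12 + 1*9 = 0
  c_4 = 6*-3 + -4*-8 + -1*12 + 0*9 = 2
Base-3 expansion of each c_i:
  c_1 = 10 = 1·3^0 + 0·3^1 + 1·3^2
  c_2 = 5 = 2·3^0 + 1·3^1
  c_3 = 0
  c_4 = 2 = 2·3^0
Factor λ_0 = (1, 2, 0, 2)
Factor λ_1 = (0, 1, 0, 0)
Factor λ_2 = (1, 0, 0, 0)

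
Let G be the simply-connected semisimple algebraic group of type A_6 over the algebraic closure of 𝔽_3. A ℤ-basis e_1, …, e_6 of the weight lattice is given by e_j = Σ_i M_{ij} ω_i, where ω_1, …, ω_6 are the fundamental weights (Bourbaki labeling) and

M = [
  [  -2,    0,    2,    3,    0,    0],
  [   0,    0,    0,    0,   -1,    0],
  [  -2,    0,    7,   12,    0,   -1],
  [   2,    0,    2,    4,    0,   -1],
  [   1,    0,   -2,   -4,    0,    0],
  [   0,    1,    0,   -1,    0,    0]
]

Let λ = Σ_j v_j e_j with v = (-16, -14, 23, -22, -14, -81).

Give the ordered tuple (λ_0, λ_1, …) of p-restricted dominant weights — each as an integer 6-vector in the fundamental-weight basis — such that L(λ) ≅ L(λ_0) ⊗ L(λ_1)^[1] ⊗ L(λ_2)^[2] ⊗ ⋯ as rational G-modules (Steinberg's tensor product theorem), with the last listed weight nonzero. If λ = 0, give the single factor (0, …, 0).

In the fundamental-weight basis, λ has coordinates c = M·v (v = (-16, -14, 23, -22, -14, -81)):
  c_1 = -2*-16 + 0*-14 + 2*23 + 3*-22 + 0*-14 + 0*-81 = 12
  c_2 = 0*-16 + 0*-14 + 0*23 + 0*-22 + -1*-14 + 0*-81 = 14
  c_3 = -2*-16 + 0*-14 + 7*23 + 12*-22 + 0*-14 + -1*-81 = 10
  c_4 = 2*-16 + 0*-14 + 2*23 + 4*-22 + 0*-14 + -1*-81 = 7
  c_5 = 1*-16 + 0*-14 + -2*23 + -4*-22 + 0*-14 + 0*-81 = 26
  c_6 = 0*-16 + 1*-14 + 0*23 + -1*-22 + 0*-14 + 0*-81 = 8
Expand coordinatewise in base 3:
  c_1 = 12 = 0·3^0 + 1·3^1 + 1·3^2
  c_2 = 14 = 2·3^0 + 1·3^1 + 1·3^2
  c_3 = 10 = 1·3^0 + 0·3^1 + 1·3^2
  c_4 = 7 = 1·3^0 + 2·3^1
  c_5 = 26 = 2·3^0 + 2·3^1 + 2·3^2
  c_6 = 8 = 2·3^0 + 2·3^1
p-restricted factor λ_0 = (0, 2, 1, 1, 2, 2)
p-restricted factor λ_1 = (1, 1, 0, 2, 2, 2)
p-restricted factor λ_2 = (1, 1, 1, 0, 2, 0)

((0, 2, 1, 1, 2, 2), (1, 1, 0, 2, 2, 2), (1, 1, 1, 0, 2, 0))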